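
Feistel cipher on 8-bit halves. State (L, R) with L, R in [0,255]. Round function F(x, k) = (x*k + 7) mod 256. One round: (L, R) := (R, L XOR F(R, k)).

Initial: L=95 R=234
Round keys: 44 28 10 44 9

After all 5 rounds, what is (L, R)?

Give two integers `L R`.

Round 1 (k=44): L=234 R=96
Round 2 (k=28): L=96 R=109
Round 3 (k=10): L=109 R=41
Round 4 (k=44): L=41 R=126
Round 5 (k=9): L=126 R=92

Answer: 126 92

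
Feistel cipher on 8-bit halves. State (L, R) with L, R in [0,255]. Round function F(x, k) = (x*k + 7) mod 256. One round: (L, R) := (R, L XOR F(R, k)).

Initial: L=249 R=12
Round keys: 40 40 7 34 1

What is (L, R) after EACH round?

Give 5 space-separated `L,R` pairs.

Answer: 12,30 30,187 187,58 58,0 0,61

Derivation:
Round 1 (k=40): L=12 R=30
Round 2 (k=40): L=30 R=187
Round 3 (k=7): L=187 R=58
Round 4 (k=34): L=58 R=0
Round 5 (k=1): L=0 R=61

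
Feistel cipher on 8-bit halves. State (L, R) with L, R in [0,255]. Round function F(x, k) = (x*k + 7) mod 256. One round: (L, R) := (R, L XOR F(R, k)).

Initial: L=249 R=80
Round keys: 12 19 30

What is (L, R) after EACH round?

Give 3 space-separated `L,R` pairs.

Round 1 (k=12): L=80 R=62
Round 2 (k=19): L=62 R=241
Round 3 (k=30): L=241 R=123

Answer: 80,62 62,241 241,123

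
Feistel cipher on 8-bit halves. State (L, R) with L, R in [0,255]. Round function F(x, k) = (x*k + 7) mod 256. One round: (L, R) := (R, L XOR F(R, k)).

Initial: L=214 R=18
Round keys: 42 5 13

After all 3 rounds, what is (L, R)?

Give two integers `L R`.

Round 1 (k=42): L=18 R=45
Round 2 (k=5): L=45 R=250
Round 3 (k=13): L=250 R=148

Answer: 250 148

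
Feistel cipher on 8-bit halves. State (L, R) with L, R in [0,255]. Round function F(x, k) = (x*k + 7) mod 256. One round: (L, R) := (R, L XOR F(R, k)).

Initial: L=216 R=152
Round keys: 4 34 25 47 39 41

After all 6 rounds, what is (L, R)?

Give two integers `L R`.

Answer: 5 189

Derivation:
Round 1 (k=4): L=152 R=191
Round 2 (k=34): L=191 R=253
Round 3 (k=25): L=253 R=3
Round 4 (k=47): L=3 R=105
Round 5 (k=39): L=105 R=5
Round 6 (k=41): L=5 R=189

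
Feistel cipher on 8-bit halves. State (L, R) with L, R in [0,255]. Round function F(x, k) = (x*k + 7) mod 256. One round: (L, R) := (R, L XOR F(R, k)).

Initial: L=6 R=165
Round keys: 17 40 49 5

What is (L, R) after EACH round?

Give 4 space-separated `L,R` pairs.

Answer: 165,250 250,178 178,227 227,196

Derivation:
Round 1 (k=17): L=165 R=250
Round 2 (k=40): L=250 R=178
Round 3 (k=49): L=178 R=227
Round 4 (k=5): L=227 R=196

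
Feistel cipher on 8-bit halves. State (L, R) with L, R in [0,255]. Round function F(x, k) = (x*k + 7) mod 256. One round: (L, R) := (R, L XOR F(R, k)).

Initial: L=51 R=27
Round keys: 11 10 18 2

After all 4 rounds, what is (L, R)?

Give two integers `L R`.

Answer: 96 249

Derivation:
Round 1 (k=11): L=27 R=3
Round 2 (k=10): L=3 R=62
Round 3 (k=18): L=62 R=96
Round 4 (k=2): L=96 R=249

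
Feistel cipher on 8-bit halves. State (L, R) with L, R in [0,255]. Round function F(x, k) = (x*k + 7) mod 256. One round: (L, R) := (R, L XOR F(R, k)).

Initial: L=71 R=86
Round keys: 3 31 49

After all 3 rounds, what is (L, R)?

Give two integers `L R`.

Answer: 47 72

Derivation:
Round 1 (k=3): L=86 R=78
Round 2 (k=31): L=78 R=47
Round 3 (k=49): L=47 R=72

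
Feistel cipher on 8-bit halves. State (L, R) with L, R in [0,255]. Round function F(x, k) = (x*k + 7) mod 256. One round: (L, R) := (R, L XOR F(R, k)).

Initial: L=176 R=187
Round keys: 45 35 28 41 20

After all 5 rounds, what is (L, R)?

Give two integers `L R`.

Round 1 (k=45): L=187 R=86
Round 2 (k=35): L=86 R=114
Round 3 (k=28): L=114 R=41
Round 4 (k=41): L=41 R=234
Round 5 (k=20): L=234 R=102

Answer: 234 102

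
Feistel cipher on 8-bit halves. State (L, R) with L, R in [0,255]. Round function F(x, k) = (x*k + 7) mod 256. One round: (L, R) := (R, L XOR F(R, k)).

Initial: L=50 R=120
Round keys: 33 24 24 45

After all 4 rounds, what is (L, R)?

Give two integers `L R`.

Answer: 226 134

Derivation:
Round 1 (k=33): L=120 R=77
Round 2 (k=24): L=77 R=71
Round 3 (k=24): L=71 R=226
Round 4 (k=45): L=226 R=134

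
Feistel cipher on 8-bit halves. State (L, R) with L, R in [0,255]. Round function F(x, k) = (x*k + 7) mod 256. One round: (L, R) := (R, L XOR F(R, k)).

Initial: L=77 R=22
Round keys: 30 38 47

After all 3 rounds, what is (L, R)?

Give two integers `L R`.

Round 1 (k=30): L=22 R=214
Round 2 (k=38): L=214 R=221
Round 3 (k=47): L=221 R=76

Answer: 221 76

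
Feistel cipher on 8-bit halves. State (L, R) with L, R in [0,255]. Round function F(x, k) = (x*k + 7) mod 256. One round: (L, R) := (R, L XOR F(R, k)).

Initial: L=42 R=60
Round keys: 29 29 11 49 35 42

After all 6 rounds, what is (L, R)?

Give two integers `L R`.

Answer: 104 178

Derivation:
Round 1 (k=29): L=60 R=249
Round 2 (k=29): L=249 R=0
Round 3 (k=11): L=0 R=254
Round 4 (k=49): L=254 R=165
Round 5 (k=35): L=165 R=104
Round 6 (k=42): L=104 R=178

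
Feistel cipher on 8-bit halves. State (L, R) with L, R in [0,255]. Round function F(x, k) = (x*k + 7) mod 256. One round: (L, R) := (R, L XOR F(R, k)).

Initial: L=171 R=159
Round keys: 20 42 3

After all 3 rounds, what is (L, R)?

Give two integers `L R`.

Answer: 232 103

Derivation:
Round 1 (k=20): L=159 R=216
Round 2 (k=42): L=216 R=232
Round 3 (k=3): L=232 R=103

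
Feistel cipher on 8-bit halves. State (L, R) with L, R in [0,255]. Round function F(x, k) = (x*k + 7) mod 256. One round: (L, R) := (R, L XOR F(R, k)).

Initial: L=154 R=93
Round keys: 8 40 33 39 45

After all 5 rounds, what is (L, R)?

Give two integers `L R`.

Answer: 169 144

Derivation:
Round 1 (k=8): L=93 R=117
Round 2 (k=40): L=117 R=18
Round 3 (k=33): L=18 R=44
Round 4 (k=39): L=44 R=169
Round 5 (k=45): L=169 R=144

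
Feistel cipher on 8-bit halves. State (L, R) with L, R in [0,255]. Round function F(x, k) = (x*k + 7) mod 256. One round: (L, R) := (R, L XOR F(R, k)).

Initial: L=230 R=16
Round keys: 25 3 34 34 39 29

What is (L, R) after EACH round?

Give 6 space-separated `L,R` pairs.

Answer: 16,113 113,74 74,170 170,209 209,116 116,250

Derivation:
Round 1 (k=25): L=16 R=113
Round 2 (k=3): L=113 R=74
Round 3 (k=34): L=74 R=170
Round 4 (k=34): L=170 R=209
Round 5 (k=39): L=209 R=116
Round 6 (k=29): L=116 R=250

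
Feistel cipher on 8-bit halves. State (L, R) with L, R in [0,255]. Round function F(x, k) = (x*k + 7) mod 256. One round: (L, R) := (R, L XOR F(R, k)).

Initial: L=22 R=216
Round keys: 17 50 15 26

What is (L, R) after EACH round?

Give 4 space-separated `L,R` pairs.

Answer: 216,73 73,145 145,207 207,156

Derivation:
Round 1 (k=17): L=216 R=73
Round 2 (k=50): L=73 R=145
Round 3 (k=15): L=145 R=207
Round 4 (k=26): L=207 R=156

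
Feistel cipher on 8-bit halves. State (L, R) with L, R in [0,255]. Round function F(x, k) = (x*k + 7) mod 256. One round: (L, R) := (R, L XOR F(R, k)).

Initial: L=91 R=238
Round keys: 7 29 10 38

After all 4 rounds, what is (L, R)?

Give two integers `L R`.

Round 1 (k=7): L=238 R=210
Round 2 (k=29): L=210 R=63
Round 3 (k=10): L=63 R=175
Round 4 (k=38): L=175 R=62

Answer: 175 62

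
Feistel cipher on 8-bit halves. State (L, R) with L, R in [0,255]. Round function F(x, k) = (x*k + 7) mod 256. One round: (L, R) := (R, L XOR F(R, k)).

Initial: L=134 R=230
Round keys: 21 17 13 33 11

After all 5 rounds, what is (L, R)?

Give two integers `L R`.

Round 1 (k=21): L=230 R=99
Round 2 (k=17): L=99 R=124
Round 3 (k=13): L=124 R=48
Round 4 (k=33): L=48 R=75
Round 5 (k=11): L=75 R=112

Answer: 75 112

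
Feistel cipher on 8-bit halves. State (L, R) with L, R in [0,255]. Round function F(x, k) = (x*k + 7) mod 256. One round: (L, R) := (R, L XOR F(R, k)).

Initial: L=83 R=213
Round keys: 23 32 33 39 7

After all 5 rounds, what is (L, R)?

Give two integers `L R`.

Round 1 (k=23): L=213 R=121
Round 2 (k=32): L=121 R=242
Round 3 (k=33): L=242 R=64
Round 4 (k=39): L=64 R=53
Round 5 (k=7): L=53 R=58

Answer: 53 58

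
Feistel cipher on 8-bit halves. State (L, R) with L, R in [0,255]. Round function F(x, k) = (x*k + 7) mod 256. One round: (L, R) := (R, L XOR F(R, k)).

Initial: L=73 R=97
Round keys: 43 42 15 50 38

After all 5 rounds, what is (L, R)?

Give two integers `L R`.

Answer: 195 209

Derivation:
Round 1 (k=43): L=97 R=27
Round 2 (k=42): L=27 R=20
Round 3 (k=15): L=20 R=40
Round 4 (k=50): L=40 R=195
Round 5 (k=38): L=195 R=209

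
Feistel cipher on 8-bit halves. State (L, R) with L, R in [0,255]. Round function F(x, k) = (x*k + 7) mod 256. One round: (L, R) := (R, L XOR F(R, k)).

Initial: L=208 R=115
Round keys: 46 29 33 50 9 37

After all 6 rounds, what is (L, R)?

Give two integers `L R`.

Answer: 6 199

Derivation:
Round 1 (k=46): L=115 R=97
Round 2 (k=29): L=97 R=119
Round 3 (k=33): L=119 R=63
Round 4 (k=50): L=63 R=34
Round 5 (k=9): L=34 R=6
Round 6 (k=37): L=6 R=199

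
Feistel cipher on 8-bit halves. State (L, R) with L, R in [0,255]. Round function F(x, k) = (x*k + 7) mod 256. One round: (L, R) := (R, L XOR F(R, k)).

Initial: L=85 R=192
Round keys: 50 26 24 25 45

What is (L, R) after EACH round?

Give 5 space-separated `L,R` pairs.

Round 1 (k=50): L=192 R=210
Round 2 (k=26): L=210 R=155
Round 3 (k=24): L=155 R=93
Round 4 (k=25): L=93 R=135
Round 5 (k=45): L=135 R=159

Answer: 192,210 210,155 155,93 93,135 135,159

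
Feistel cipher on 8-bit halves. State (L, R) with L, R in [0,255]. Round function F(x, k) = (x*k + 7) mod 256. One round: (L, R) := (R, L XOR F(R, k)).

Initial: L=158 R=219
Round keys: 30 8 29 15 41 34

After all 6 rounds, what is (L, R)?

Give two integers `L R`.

Answer: 98 60

Derivation:
Round 1 (k=30): L=219 R=47
Round 2 (k=8): L=47 R=164
Round 3 (k=29): L=164 R=180
Round 4 (k=15): L=180 R=55
Round 5 (k=41): L=55 R=98
Round 6 (k=34): L=98 R=60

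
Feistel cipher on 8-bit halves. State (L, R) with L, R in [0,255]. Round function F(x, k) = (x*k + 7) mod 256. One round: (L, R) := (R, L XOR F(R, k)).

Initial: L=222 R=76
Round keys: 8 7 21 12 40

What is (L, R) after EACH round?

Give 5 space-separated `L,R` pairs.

Answer: 76,185 185,90 90,208 208,157 157,95

Derivation:
Round 1 (k=8): L=76 R=185
Round 2 (k=7): L=185 R=90
Round 3 (k=21): L=90 R=208
Round 4 (k=12): L=208 R=157
Round 5 (k=40): L=157 R=95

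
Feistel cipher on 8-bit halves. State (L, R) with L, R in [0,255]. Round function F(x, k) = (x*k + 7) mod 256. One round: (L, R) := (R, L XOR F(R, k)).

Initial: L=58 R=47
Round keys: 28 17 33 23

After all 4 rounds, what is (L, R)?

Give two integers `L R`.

Answer: 255 247

Derivation:
Round 1 (k=28): L=47 R=17
Round 2 (k=17): L=17 R=7
Round 3 (k=33): L=7 R=255
Round 4 (k=23): L=255 R=247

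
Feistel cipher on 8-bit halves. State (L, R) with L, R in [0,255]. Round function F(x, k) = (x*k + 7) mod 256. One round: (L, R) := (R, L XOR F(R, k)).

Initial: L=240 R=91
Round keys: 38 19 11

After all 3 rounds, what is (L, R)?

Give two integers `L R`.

Round 1 (k=38): L=91 R=121
Round 2 (k=19): L=121 R=89
Round 3 (k=11): L=89 R=163

Answer: 89 163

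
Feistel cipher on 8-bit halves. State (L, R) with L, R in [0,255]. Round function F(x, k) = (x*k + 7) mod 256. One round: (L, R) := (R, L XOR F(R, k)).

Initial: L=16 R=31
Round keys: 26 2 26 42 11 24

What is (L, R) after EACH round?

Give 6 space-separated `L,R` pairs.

Round 1 (k=26): L=31 R=61
Round 2 (k=2): L=61 R=158
Round 3 (k=26): L=158 R=46
Round 4 (k=42): L=46 R=13
Round 5 (k=11): L=13 R=184
Round 6 (k=24): L=184 R=74

Answer: 31,61 61,158 158,46 46,13 13,184 184,74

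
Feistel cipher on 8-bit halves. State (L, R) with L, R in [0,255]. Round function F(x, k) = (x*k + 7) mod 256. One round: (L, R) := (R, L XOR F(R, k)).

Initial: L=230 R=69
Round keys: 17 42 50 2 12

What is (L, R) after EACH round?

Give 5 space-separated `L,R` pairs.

Round 1 (k=17): L=69 R=122
Round 2 (k=42): L=122 R=78
Round 3 (k=50): L=78 R=57
Round 4 (k=2): L=57 R=55
Round 5 (k=12): L=55 R=162

Answer: 69,122 122,78 78,57 57,55 55,162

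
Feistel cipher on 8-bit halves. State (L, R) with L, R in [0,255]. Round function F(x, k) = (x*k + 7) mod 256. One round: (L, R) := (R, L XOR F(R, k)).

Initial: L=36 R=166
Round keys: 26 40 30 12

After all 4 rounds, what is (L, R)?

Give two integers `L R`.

Round 1 (k=26): L=166 R=199
Round 2 (k=40): L=199 R=185
Round 3 (k=30): L=185 R=114
Round 4 (k=12): L=114 R=230

Answer: 114 230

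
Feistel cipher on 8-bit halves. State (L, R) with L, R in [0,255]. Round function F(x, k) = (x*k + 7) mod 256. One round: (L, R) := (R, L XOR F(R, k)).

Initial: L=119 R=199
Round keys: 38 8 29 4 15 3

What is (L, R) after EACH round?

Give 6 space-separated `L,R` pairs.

Round 1 (k=38): L=199 R=230
Round 2 (k=8): L=230 R=240
Round 3 (k=29): L=240 R=209
Round 4 (k=4): L=209 R=187
Round 5 (k=15): L=187 R=45
Round 6 (k=3): L=45 R=53

Answer: 199,230 230,240 240,209 209,187 187,45 45,53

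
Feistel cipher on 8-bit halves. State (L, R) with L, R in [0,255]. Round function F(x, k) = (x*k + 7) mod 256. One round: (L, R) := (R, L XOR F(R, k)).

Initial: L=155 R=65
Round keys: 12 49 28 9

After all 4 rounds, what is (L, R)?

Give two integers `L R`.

Round 1 (k=12): L=65 R=136
Round 2 (k=49): L=136 R=78
Round 3 (k=28): L=78 R=7
Round 4 (k=9): L=7 R=8

Answer: 7 8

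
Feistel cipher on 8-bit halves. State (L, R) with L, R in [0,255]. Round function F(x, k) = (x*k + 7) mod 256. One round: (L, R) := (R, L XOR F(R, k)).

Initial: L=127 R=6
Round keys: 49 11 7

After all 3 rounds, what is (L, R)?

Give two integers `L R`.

Round 1 (k=49): L=6 R=82
Round 2 (k=11): L=82 R=139
Round 3 (k=7): L=139 R=134

Answer: 139 134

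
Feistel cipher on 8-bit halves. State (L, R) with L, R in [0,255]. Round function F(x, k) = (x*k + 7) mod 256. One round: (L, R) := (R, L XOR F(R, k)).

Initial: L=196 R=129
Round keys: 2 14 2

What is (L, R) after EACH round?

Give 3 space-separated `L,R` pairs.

Answer: 129,205 205,188 188,178

Derivation:
Round 1 (k=2): L=129 R=205
Round 2 (k=14): L=205 R=188
Round 3 (k=2): L=188 R=178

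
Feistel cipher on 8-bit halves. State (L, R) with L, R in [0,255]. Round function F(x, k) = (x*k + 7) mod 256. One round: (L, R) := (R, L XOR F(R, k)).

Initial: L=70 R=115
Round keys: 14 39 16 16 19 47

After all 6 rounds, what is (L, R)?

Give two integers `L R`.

Answer: 27 0

Derivation:
Round 1 (k=14): L=115 R=23
Round 2 (k=39): L=23 R=251
Round 3 (k=16): L=251 R=160
Round 4 (k=16): L=160 R=252
Round 5 (k=19): L=252 R=27
Round 6 (k=47): L=27 R=0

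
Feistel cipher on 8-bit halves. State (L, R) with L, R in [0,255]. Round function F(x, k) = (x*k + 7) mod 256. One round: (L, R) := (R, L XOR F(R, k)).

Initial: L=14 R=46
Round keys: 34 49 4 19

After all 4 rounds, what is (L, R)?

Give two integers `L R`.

Round 1 (k=34): L=46 R=45
Round 2 (k=49): L=45 R=138
Round 3 (k=4): L=138 R=2
Round 4 (k=19): L=2 R=167

Answer: 2 167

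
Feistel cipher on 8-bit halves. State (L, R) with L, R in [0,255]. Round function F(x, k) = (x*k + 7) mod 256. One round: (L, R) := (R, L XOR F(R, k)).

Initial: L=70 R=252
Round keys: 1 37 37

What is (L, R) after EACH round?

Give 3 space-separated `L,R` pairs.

Answer: 252,69 69,252 252,54

Derivation:
Round 1 (k=1): L=252 R=69
Round 2 (k=37): L=69 R=252
Round 3 (k=37): L=252 R=54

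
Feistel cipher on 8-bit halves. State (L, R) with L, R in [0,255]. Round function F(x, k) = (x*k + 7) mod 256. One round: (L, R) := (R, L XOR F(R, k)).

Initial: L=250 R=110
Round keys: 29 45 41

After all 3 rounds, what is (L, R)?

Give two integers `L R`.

Round 1 (k=29): L=110 R=135
Round 2 (k=45): L=135 R=172
Round 3 (k=41): L=172 R=20

Answer: 172 20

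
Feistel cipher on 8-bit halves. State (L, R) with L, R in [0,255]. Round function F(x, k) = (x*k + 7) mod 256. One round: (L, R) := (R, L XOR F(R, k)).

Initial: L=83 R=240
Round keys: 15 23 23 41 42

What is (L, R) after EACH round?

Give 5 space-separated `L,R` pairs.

Answer: 240,68 68,211 211,184 184,172 172,135

Derivation:
Round 1 (k=15): L=240 R=68
Round 2 (k=23): L=68 R=211
Round 3 (k=23): L=211 R=184
Round 4 (k=41): L=184 R=172
Round 5 (k=42): L=172 R=135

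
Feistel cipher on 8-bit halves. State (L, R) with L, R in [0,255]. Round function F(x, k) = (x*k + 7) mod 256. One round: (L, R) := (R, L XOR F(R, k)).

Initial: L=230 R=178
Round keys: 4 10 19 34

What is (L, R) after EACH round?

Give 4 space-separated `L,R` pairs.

Answer: 178,41 41,19 19,89 89,202

Derivation:
Round 1 (k=4): L=178 R=41
Round 2 (k=10): L=41 R=19
Round 3 (k=19): L=19 R=89
Round 4 (k=34): L=89 R=202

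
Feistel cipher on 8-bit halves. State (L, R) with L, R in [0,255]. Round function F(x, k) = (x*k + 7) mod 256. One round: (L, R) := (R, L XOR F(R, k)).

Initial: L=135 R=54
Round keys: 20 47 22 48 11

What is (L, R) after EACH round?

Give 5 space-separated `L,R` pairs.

Answer: 54,184 184,249 249,213 213,14 14,116

Derivation:
Round 1 (k=20): L=54 R=184
Round 2 (k=47): L=184 R=249
Round 3 (k=22): L=249 R=213
Round 4 (k=48): L=213 R=14
Round 5 (k=11): L=14 R=116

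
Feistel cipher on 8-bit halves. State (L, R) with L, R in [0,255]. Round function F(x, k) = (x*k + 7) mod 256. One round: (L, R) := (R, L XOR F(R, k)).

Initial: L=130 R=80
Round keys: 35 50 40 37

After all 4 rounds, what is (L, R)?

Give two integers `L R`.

Round 1 (k=35): L=80 R=117
Round 2 (k=50): L=117 R=177
Round 3 (k=40): L=177 R=218
Round 4 (k=37): L=218 R=56

Answer: 218 56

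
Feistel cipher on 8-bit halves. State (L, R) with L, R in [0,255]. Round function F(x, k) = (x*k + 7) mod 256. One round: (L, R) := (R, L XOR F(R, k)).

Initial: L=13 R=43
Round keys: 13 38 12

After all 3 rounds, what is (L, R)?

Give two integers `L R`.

Round 1 (k=13): L=43 R=59
Round 2 (k=38): L=59 R=226
Round 3 (k=12): L=226 R=164

Answer: 226 164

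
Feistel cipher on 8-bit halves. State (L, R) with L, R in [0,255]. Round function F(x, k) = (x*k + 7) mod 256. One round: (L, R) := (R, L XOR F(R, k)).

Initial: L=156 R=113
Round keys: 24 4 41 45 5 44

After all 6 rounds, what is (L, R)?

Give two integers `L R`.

Round 1 (k=24): L=113 R=3
Round 2 (k=4): L=3 R=98
Round 3 (k=41): L=98 R=186
Round 4 (k=45): L=186 R=219
Round 5 (k=5): L=219 R=244
Round 6 (k=44): L=244 R=44

Answer: 244 44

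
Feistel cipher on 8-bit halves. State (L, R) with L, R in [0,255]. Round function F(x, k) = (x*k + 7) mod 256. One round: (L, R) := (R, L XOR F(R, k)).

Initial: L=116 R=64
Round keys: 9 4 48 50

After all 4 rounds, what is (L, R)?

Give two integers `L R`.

Answer: 164 156

Derivation:
Round 1 (k=9): L=64 R=51
Round 2 (k=4): L=51 R=147
Round 3 (k=48): L=147 R=164
Round 4 (k=50): L=164 R=156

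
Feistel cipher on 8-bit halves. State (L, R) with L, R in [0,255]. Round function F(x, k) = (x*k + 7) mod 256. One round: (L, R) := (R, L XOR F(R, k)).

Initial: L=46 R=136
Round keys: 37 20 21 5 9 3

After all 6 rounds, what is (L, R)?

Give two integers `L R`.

Answer: 47 253

Derivation:
Round 1 (k=37): L=136 R=129
Round 2 (k=20): L=129 R=147
Round 3 (k=21): L=147 R=151
Round 4 (k=5): L=151 R=105
Round 5 (k=9): L=105 R=47
Round 6 (k=3): L=47 R=253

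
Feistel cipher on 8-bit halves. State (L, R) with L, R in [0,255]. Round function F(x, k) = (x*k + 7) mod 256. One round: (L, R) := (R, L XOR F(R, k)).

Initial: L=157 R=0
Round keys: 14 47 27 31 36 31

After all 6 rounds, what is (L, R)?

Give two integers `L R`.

Round 1 (k=14): L=0 R=154
Round 2 (k=47): L=154 R=77
Round 3 (k=27): L=77 R=188
Round 4 (k=31): L=188 R=134
Round 5 (k=36): L=134 R=99
Round 6 (k=31): L=99 R=130

Answer: 99 130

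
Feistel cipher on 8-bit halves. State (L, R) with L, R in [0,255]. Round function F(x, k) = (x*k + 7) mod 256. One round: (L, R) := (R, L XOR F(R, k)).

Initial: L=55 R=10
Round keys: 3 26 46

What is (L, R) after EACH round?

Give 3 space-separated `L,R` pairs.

Round 1 (k=3): L=10 R=18
Round 2 (k=26): L=18 R=209
Round 3 (k=46): L=209 R=135

Answer: 10,18 18,209 209,135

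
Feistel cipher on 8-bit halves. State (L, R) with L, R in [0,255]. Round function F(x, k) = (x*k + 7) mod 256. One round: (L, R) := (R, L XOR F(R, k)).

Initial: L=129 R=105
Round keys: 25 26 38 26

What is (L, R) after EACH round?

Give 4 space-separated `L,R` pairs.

Round 1 (k=25): L=105 R=201
Round 2 (k=26): L=201 R=24
Round 3 (k=38): L=24 R=94
Round 4 (k=26): L=94 R=139

Answer: 105,201 201,24 24,94 94,139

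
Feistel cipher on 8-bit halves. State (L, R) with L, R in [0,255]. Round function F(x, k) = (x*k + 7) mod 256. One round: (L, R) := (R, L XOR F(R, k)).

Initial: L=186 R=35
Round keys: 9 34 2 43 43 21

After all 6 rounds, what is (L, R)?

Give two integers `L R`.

Round 1 (k=9): L=35 R=248
Round 2 (k=34): L=248 R=212
Round 3 (k=2): L=212 R=87
Round 4 (k=43): L=87 R=112
Round 5 (k=43): L=112 R=128
Round 6 (k=21): L=128 R=247

Answer: 128 247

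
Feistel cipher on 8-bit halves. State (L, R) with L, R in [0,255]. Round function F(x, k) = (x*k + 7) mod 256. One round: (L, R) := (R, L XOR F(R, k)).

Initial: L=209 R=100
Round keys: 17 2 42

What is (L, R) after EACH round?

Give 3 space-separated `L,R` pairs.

Answer: 100,122 122,159 159,103

Derivation:
Round 1 (k=17): L=100 R=122
Round 2 (k=2): L=122 R=159
Round 3 (k=42): L=159 R=103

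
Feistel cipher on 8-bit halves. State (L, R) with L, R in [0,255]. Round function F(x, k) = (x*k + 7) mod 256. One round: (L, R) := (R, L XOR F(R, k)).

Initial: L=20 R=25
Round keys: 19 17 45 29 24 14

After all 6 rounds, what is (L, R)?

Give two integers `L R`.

Round 1 (k=19): L=25 R=246
Round 2 (k=17): L=246 R=68
Round 3 (k=45): L=68 R=13
Round 4 (k=29): L=13 R=196
Round 5 (k=24): L=196 R=106
Round 6 (k=14): L=106 R=23

Answer: 106 23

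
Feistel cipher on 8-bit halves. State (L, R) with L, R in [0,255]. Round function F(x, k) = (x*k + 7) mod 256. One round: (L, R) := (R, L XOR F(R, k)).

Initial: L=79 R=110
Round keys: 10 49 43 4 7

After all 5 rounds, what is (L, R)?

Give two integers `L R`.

Round 1 (k=10): L=110 R=28
Round 2 (k=49): L=28 R=13
Round 3 (k=43): L=13 R=42
Round 4 (k=4): L=42 R=162
Round 5 (k=7): L=162 R=95

Answer: 162 95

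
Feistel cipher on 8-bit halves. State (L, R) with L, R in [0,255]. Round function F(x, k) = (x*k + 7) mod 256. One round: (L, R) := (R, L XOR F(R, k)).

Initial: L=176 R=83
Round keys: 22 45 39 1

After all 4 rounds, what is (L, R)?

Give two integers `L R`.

Answer: 185 127

Derivation:
Round 1 (k=22): L=83 R=153
Round 2 (k=45): L=153 R=191
Round 3 (k=39): L=191 R=185
Round 4 (k=1): L=185 R=127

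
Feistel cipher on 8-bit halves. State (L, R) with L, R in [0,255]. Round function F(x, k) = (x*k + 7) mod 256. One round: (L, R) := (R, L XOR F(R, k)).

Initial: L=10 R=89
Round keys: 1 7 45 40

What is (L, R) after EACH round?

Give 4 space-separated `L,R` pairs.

Answer: 89,106 106,180 180,193 193,155

Derivation:
Round 1 (k=1): L=89 R=106
Round 2 (k=7): L=106 R=180
Round 3 (k=45): L=180 R=193
Round 4 (k=40): L=193 R=155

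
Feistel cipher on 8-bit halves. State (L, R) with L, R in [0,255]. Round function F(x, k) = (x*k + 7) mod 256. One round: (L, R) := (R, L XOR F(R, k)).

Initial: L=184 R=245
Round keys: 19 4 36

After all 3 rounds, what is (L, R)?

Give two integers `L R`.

Round 1 (k=19): L=245 R=142
Round 2 (k=4): L=142 R=202
Round 3 (k=36): L=202 R=225

Answer: 202 225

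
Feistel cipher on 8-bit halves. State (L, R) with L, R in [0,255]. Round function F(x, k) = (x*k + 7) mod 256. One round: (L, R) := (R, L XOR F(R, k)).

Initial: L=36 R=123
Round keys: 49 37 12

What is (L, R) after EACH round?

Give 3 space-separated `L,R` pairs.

Round 1 (k=49): L=123 R=182
Round 2 (k=37): L=182 R=46
Round 3 (k=12): L=46 R=153

Answer: 123,182 182,46 46,153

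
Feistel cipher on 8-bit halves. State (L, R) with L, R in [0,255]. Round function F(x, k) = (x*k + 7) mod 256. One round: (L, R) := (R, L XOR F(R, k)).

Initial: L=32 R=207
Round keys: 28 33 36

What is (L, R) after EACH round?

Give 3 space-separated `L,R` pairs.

Answer: 207,139 139,61 61,16

Derivation:
Round 1 (k=28): L=207 R=139
Round 2 (k=33): L=139 R=61
Round 3 (k=36): L=61 R=16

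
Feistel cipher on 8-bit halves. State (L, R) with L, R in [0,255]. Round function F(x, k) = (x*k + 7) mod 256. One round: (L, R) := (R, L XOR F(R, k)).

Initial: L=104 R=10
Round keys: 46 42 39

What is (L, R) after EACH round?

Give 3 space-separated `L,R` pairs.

Round 1 (k=46): L=10 R=187
Round 2 (k=42): L=187 R=191
Round 3 (k=39): L=191 R=155

Answer: 10,187 187,191 191,155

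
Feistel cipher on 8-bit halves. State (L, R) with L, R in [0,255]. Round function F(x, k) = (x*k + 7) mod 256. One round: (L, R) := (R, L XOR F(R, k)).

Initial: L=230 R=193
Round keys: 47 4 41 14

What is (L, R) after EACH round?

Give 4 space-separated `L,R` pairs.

Round 1 (k=47): L=193 R=144
Round 2 (k=4): L=144 R=134
Round 3 (k=41): L=134 R=237
Round 4 (k=14): L=237 R=123

Answer: 193,144 144,134 134,237 237,123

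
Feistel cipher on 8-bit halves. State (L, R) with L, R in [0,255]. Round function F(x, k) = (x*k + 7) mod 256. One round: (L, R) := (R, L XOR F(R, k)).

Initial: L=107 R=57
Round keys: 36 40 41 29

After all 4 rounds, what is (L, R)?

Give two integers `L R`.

Answer: 149 214

Derivation:
Round 1 (k=36): L=57 R=96
Round 2 (k=40): L=96 R=62
Round 3 (k=41): L=62 R=149
Round 4 (k=29): L=149 R=214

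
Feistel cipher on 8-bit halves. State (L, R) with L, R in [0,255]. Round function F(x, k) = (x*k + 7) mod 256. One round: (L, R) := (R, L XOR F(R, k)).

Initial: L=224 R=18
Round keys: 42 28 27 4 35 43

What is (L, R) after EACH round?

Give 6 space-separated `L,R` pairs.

Answer: 18,27 27,233 233,129 129,226 226,108 108,201

Derivation:
Round 1 (k=42): L=18 R=27
Round 2 (k=28): L=27 R=233
Round 3 (k=27): L=233 R=129
Round 4 (k=4): L=129 R=226
Round 5 (k=35): L=226 R=108
Round 6 (k=43): L=108 R=201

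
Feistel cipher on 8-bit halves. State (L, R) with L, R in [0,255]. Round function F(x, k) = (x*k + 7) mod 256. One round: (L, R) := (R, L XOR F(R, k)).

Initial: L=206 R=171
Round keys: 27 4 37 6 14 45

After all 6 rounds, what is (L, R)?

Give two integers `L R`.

Round 1 (k=27): L=171 R=222
Round 2 (k=4): L=222 R=212
Round 3 (k=37): L=212 R=117
Round 4 (k=6): L=117 R=17
Round 5 (k=14): L=17 R=128
Round 6 (k=45): L=128 R=150

Answer: 128 150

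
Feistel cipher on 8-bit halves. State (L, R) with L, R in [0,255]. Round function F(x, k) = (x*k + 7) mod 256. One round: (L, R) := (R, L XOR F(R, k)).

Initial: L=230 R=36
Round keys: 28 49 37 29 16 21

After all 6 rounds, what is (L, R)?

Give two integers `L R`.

Answer: 101 13

Derivation:
Round 1 (k=28): L=36 R=17
Round 2 (k=49): L=17 R=108
Round 3 (k=37): L=108 R=178
Round 4 (k=29): L=178 R=93
Round 5 (k=16): L=93 R=101
Round 6 (k=21): L=101 R=13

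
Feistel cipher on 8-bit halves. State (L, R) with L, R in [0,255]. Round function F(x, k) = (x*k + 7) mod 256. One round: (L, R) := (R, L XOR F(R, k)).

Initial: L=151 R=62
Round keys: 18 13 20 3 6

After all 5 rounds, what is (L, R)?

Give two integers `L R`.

Round 1 (k=18): L=62 R=244
Round 2 (k=13): L=244 R=85
Round 3 (k=20): L=85 R=95
Round 4 (k=3): L=95 R=113
Round 5 (k=6): L=113 R=242

Answer: 113 242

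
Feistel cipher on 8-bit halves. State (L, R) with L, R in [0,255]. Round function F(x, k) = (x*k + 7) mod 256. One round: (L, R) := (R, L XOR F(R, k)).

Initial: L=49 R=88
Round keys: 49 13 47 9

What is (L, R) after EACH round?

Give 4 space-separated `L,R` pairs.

Answer: 88,238 238,69 69,92 92,6

Derivation:
Round 1 (k=49): L=88 R=238
Round 2 (k=13): L=238 R=69
Round 3 (k=47): L=69 R=92
Round 4 (k=9): L=92 R=6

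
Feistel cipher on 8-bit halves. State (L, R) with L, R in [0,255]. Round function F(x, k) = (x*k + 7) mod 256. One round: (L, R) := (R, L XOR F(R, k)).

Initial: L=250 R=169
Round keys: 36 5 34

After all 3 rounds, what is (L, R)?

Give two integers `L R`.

Answer: 85 96

Derivation:
Round 1 (k=36): L=169 R=49
Round 2 (k=5): L=49 R=85
Round 3 (k=34): L=85 R=96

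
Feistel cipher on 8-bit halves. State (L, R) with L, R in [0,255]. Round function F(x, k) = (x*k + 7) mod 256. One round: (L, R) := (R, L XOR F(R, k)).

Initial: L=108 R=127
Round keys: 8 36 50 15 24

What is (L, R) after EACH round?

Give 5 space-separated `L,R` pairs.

Answer: 127,147 147,204 204,76 76,183 183,99

Derivation:
Round 1 (k=8): L=127 R=147
Round 2 (k=36): L=147 R=204
Round 3 (k=50): L=204 R=76
Round 4 (k=15): L=76 R=183
Round 5 (k=24): L=183 R=99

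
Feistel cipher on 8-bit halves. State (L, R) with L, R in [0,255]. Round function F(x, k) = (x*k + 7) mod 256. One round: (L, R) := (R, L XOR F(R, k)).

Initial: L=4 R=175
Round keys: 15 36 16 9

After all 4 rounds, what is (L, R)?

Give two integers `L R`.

Round 1 (k=15): L=175 R=76
Round 2 (k=36): L=76 R=24
Round 3 (k=16): L=24 R=203
Round 4 (k=9): L=203 R=50

Answer: 203 50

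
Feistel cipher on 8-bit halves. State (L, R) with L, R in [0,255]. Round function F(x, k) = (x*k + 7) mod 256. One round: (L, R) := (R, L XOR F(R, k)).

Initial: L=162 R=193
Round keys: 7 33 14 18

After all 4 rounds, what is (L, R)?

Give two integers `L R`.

Answer: 47 231

Derivation:
Round 1 (k=7): L=193 R=236
Round 2 (k=33): L=236 R=178
Round 3 (k=14): L=178 R=47
Round 4 (k=18): L=47 R=231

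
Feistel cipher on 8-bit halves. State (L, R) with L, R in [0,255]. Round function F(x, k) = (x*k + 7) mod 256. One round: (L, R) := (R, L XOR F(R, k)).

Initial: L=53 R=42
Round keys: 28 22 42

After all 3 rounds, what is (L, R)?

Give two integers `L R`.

Round 1 (k=28): L=42 R=170
Round 2 (k=22): L=170 R=137
Round 3 (k=42): L=137 R=43

Answer: 137 43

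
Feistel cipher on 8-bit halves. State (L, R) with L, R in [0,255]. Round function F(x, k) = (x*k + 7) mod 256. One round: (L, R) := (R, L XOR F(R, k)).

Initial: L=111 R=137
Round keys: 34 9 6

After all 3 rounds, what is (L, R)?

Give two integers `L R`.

Answer: 132 73

Derivation:
Round 1 (k=34): L=137 R=86
Round 2 (k=9): L=86 R=132
Round 3 (k=6): L=132 R=73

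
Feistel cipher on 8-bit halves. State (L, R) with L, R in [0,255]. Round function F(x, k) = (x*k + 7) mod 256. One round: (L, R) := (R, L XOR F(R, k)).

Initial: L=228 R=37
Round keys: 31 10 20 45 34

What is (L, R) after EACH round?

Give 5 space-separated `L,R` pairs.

Round 1 (k=31): L=37 R=102
Round 2 (k=10): L=102 R=38
Round 3 (k=20): L=38 R=153
Round 4 (k=45): L=153 R=202
Round 5 (k=34): L=202 R=66

Answer: 37,102 102,38 38,153 153,202 202,66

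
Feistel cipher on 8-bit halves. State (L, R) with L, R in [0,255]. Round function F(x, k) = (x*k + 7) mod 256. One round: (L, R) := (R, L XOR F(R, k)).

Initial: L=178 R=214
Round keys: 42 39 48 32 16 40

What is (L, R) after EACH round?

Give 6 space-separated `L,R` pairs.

Round 1 (k=42): L=214 R=145
Round 2 (k=39): L=145 R=200
Round 3 (k=48): L=200 R=22
Round 4 (k=32): L=22 R=15
Round 5 (k=16): L=15 R=225
Round 6 (k=40): L=225 R=32

Answer: 214,145 145,200 200,22 22,15 15,225 225,32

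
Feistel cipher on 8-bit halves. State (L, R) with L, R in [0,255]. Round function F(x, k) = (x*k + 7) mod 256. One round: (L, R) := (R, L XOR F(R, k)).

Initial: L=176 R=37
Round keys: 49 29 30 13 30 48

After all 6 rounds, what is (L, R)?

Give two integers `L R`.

Answer: 8 211

Derivation:
Round 1 (k=49): L=37 R=172
Round 2 (k=29): L=172 R=166
Round 3 (k=30): L=166 R=215
Round 4 (k=13): L=215 R=84
Round 5 (k=30): L=84 R=8
Round 6 (k=48): L=8 R=211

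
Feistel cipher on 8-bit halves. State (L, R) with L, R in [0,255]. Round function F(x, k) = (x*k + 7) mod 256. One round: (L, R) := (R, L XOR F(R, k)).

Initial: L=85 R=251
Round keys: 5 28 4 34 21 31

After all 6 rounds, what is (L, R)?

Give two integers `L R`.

Round 1 (k=5): L=251 R=187
Round 2 (k=28): L=187 R=128
Round 3 (k=4): L=128 R=188
Round 4 (k=34): L=188 R=127
Round 5 (k=21): L=127 R=206
Round 6 (k=31): L=206 R=134

Answer: 206 134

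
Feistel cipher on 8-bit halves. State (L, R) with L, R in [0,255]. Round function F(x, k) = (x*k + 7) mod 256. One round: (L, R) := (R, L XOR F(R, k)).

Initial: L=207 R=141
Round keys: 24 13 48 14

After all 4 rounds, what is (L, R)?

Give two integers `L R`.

Round 1 (k=24): L=141 R=240
Round 2 (k=13): L=240 R=186
Round 3 (k=48): L=186 R=23
Round 4 (k=14): L=23 R=243

Answer: 23 243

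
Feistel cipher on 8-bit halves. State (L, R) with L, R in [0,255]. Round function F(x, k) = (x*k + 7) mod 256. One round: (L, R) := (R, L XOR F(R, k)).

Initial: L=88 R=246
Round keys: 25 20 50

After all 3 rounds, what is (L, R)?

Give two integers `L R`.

Answer: 93 100

Derivation:
Round 1 (k=25): L=246 R=85
Round 2 (k=20): L=85 R=93
Round 3 (k=50): L=93 R=100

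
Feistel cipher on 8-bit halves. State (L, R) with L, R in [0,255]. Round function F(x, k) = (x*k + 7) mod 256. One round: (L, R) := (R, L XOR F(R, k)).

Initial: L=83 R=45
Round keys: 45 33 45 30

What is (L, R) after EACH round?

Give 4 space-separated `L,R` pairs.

Answer: 45,163 163,39 39,65 65,130

Derivation:
Round 1 (k=45): L=45 R=163
Round 2 (k=33): L=163 R=39
Round 3 (k=45): L=39 R=65
Round 4 (k=30): L=65 R=130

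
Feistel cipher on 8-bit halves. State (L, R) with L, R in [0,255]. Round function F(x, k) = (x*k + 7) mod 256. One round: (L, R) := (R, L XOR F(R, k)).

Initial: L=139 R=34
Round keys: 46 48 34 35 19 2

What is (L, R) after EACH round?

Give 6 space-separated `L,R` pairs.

Answer: 34,168 168,165 165,89 89,151 151,101 101,70

Derivation:
Round 1 (k=46): L=34 R=168
Round 2 (k=48): L=168 R=165
Round 3 (k=34): L=165 R=89
Round 4 (k=35): L=89 R=151
Round 5 (k=19): L=151 R=101
Round 6 (k=2): L=101 R=70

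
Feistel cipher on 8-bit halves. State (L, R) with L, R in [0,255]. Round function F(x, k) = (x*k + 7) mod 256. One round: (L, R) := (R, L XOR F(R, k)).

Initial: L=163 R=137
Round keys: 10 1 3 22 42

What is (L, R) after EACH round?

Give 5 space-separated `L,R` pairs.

Round 1 (k=10): L=137 R=194
Round 2 (k=1): L=194 R=64
Round 3 (k=3): L=64 R=5
Round 4 (k=22): L=5 R=53
Round 5 (k=42): L=53 R=188

Answer: 137,194 194,64 64,5 5,53 53,188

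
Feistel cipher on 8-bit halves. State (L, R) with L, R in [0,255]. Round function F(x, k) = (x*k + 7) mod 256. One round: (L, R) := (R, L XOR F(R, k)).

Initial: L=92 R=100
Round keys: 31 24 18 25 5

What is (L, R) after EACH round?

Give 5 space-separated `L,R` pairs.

Answer: 100,127 127,139 139,178 178,226 226,195

Derivation:
Round 1 (k=31): L=100 R=127
Round 2 (k=24): L=127 R=139
Round 3 (k=18): L=139 R=178
Round 4 (k=25): L=178 R=226
Round 5 (k=5): L=226 R=195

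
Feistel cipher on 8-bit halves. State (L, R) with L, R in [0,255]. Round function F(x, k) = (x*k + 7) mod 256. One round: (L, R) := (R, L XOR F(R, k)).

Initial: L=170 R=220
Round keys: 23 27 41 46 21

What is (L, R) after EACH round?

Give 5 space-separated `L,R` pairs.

Round 1 (k=23): L=220 R=97
Round 2 (k=27): L=97 R=158
Round 3 (k=41): L=158 R=52
Round 4 (k=46): L=52 R=193
Round 5 (k=21): L=193 R=232

Answer: 220,97 97,158 158,52 52,193 193,232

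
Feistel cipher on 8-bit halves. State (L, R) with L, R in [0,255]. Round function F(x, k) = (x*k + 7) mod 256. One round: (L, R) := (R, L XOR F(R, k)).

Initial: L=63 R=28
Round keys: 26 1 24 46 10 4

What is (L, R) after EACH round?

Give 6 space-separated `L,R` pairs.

Round 1 (k=26): L=28 R=224
Round 2 (k=1): L=224 R=251
Round 3 (k=24): L=251 R=111
Round 4 (k=46): L=111 R=2
Round 5 (k=10): L=2 R=116
Round 6 (k=4): L=116 R=213

Answer: 28,224 224,251 251,111 111,2 2,116 116,213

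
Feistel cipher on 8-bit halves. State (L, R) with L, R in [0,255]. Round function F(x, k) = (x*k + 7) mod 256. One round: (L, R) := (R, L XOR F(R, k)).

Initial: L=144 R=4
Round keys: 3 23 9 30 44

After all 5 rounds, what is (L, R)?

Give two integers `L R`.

Round 1 (k=3): L=4 R=131
Round 2 (k=23): L=131 R=200
Round 3 (k=9): L=200 R=140
Round 4 (k=30): L=140 R=167
Round 5 (k=44): L=167 R=55

Answer: 167 55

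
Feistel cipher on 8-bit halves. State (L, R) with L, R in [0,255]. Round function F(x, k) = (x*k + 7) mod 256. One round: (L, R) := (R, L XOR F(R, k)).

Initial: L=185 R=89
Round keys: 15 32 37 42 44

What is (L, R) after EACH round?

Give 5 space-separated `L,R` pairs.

Round 1 (k=15): L=89 R=135
Round 2 (k=32): L=135 R=190
Round 3 (k=37): L=190 R=250
Round 4 (k=42): L=250 R=181
Round 5 (k=44): L=181 R=217

Answer: 89,135 135,190 190,250 250,181 181,217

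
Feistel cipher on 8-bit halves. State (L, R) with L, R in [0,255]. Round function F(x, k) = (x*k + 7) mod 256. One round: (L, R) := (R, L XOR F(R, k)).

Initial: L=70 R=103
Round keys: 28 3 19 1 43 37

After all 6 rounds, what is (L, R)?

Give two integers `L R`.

Round 1 (k=28): L=103 R=13
Round 2 (k=3): L=13 R=73
Round 3 (k=19): L=73 R=127
Round 4 (k=1): L=127 R=207
Round 5 (k=43): L=207 R=179
Round 6 (k=37): L=179 R=41

Answer: 179 41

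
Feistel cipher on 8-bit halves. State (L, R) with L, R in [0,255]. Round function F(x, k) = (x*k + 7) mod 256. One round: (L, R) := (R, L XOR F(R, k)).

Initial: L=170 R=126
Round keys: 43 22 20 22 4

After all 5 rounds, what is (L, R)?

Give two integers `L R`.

Answer: 144 207

Derivation:
Round 1 (k=43): L=126 R=155
Round 2 (k=22): L=155 R=39
Round 3 (k=20): L=39 R=136
Round 4 (k=22): L=136 R=144
Round 5 (k=4): L=144 R=207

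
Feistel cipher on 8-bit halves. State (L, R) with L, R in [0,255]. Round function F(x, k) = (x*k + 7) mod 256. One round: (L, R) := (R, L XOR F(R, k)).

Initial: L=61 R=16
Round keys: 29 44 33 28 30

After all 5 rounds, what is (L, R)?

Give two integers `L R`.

Answer: 184 107

Derivation:
Round 1 (k=29): L=16 R=234
Round 2 (k=44): L=234 R=47
Round 3 (k=33): L=47 R=252
Round 4 (k=28): L=252 R=184
Round 5 (k=30): L=184 R=107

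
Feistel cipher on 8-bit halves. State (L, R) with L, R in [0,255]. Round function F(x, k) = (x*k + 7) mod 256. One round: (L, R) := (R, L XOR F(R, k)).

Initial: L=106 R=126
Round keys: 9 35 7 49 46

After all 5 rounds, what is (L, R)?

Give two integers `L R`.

Answer: 211 115

Derivation:
Round 1 (k=9): L=126 R=31
Round 2 (k=35): L=31 R=58
Round 3 (k=7): L=58 R=130
Round 4 (k=49): L=130 R=211
Round 5 (k=46): L=211 R=115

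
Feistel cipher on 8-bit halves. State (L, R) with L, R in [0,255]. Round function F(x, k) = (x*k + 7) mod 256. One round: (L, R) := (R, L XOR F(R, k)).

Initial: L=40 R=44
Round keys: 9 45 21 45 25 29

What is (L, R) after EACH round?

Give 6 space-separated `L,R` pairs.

Answer: 44,187 187,202 202,34 34,203 203,248 248,212

Derivation:
Round 1 (k=9): L=44 R=187
Round 2 (k=45): L=187 R=202
Round 3 (k=21): L=202 R=34
Round 4 (k=45): L=34 R=203
Round 5 (k=25): L=203 R=248
Round 6 (k=29): L=248 R=212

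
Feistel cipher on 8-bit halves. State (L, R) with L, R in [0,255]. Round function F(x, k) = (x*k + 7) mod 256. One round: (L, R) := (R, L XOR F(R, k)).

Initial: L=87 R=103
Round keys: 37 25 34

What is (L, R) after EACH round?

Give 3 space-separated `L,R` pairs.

Round 1 (k=37): L=103 R=189
Round 2 (k=25): L=189 R=27
Round 3 (k=34): L=27 R=32

Answer: 103,189 189,27 27,32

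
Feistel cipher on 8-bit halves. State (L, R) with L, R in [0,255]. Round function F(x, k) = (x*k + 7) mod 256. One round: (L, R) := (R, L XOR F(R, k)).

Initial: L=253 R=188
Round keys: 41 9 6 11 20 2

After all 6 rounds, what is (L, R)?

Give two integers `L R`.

Answer: 56 22

Derivation:
Round 1 (k=41): L=188 R=222
Round 2 (k=9): L=222 R=105
Round 3 (k=6): L=105 R=163
Round 4 (k=11): L=163 R=97
Round 5 (k=20): L=97 R=56
Round 6 (k=2): L=56 R=22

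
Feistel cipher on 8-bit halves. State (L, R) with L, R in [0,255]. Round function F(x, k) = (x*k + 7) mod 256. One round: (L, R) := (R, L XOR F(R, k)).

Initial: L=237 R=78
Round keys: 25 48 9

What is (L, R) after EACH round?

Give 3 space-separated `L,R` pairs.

Round 1 (k=25): L=78 R=72
Round 2 (k=48): L=72 R=201
Round 3 (k=9): L=201 R=80

Answer: 78,72 72,201 201,80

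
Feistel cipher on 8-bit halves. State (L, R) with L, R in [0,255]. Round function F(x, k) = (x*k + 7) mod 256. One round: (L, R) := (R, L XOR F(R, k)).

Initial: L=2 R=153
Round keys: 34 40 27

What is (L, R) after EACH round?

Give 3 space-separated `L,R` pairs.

Answer: 153,91 91,166 166,210

Derivation:
Round 1 (k=34): L=153 R=91
Round 2 (k=40): L=91 R=166
Round 3 (k=27): L=166 R=210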